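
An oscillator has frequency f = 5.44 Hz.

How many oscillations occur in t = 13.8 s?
n = f×t = 5.44×13.8 = 75.07 oscillations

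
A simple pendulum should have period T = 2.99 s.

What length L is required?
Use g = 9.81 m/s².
T = 2π√(L/g) → L = g(T/2π)² = 9.81×(2.99/2π)² = 2.222 m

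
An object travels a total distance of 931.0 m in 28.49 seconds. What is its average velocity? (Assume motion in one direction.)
v_avg = Δd / Δt = 931.0 / 28.49 = 32.68 m/s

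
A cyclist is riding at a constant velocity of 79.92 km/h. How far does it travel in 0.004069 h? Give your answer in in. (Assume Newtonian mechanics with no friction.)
d = vt (with unit conversion) = 12800.0 in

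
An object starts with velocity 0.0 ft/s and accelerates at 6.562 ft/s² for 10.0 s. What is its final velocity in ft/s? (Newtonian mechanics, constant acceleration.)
v = v₀ + at (with unit conversion) = 65.62 ft/s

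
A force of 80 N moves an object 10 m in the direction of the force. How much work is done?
W = Fd = 80×10 = 800.0 J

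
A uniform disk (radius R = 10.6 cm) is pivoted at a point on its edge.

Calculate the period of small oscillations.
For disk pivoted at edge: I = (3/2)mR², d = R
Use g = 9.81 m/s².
I/m = (3/2)R² = 0.01685 m²; d = R = 0.106 m
T = 2π√((3/2)R²/(gR)) = 2π√(3R/(2g)) = 0.7999 s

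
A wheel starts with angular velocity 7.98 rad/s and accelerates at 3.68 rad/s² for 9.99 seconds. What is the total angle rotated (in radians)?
θ = ω₀t + ½αt² = 7.98×9.99 + ½×3.68×9.99² = 263.35 rad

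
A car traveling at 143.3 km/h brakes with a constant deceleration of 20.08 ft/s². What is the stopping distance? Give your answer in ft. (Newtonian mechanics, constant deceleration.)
d = v₀² / (2a) (with unit conversion) = 424.7 ft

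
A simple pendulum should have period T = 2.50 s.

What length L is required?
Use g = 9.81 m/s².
T = 2π√(L/g) → L = g(T/2π)² = 9.81×(2.5/2π)² = 1.553 m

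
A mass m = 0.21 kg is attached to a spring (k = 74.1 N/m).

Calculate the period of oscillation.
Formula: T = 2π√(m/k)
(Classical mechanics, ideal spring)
T = 2π√(m/k) = 2π√(0.21/74.1) = 0.3345 s; f = 1/T = 2.99 Hz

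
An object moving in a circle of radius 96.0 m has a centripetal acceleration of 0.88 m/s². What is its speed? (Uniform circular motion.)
v = √(a_c × r) = √(0.88 × 96.0) = 9.19 m/s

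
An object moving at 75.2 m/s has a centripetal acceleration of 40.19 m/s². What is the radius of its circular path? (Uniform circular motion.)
r = v²/a_c = 75.2²/40.19 = 140.71 m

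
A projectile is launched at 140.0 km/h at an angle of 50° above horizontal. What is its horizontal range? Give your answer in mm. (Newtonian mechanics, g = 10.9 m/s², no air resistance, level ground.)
R = v₀² sin(2θ) / g (with unit conversion) = 136600.0 mm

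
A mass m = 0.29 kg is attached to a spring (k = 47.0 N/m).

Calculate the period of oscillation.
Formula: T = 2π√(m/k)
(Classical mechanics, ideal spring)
T = 2π√(m/k) = 2π√(0.29/47.0) = 0.4935 s; f = 1/T = 2.026 Hz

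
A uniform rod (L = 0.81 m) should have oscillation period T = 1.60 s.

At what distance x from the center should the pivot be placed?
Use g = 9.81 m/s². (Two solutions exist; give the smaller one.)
T = 2π√((L²/12 + x²)/(gx)). Let c = T²g/(4π²) = 0.6361.
x² − cx + L²/12 = 0 → x = (c − √(c² − L²/3))/2 = 0.1024 m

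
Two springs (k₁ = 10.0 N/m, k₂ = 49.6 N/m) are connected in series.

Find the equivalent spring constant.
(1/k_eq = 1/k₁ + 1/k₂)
1/k_eq = 1/10.0 + 1/49.6 = 0.12016; k_eq = 8.322 N/m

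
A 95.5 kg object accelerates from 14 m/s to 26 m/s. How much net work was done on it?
W_net = ΔKE = ½m(v₂² − v₁²) = ½×95.5×(26² − 14²) = 22920.0 J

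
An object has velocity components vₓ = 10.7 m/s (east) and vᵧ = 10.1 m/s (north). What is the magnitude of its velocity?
|v| = √(vₓ² + vᵧ²) = √(10.7² + 10.1²) = √(216.5) = 14.71 m/s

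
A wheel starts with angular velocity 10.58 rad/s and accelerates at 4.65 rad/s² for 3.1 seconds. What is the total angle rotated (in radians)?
θ = ω₀t + ½αt² = 10.58×3.1 + ½×4.65×3.1² = 55.14 rad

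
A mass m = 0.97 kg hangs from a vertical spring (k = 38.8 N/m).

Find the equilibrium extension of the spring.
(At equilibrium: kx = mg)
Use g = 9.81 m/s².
x_eq = mg/k = 0.97×9.81/38.8 = 0.2453 m = 24.53 cm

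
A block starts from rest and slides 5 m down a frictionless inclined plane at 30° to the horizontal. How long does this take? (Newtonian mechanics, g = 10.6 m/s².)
a = g sin(θ) = 10.6 × sin(30°) = 5.3 m/s²
t = √(2d/a) = √(2 × 5 / 5.3) = 1.37 s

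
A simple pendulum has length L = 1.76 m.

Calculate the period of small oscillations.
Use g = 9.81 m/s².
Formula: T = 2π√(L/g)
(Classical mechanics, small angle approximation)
T = 2π√(L/g) = 2π√(1.76/9.81) = 2.661 s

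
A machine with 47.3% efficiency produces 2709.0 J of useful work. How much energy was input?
W_in = W_out/η = 2709.0/0.473 = 5727.3 J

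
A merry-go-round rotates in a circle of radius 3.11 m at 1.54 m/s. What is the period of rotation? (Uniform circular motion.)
T = 2πr/v = 2π×3.11/1.54 = 12.69 s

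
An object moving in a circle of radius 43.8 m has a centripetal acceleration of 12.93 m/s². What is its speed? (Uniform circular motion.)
v = √(a_c × r) = √(12.93 × 43.8) = 23.8 m/s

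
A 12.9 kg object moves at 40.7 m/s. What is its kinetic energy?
KE = ½mv² = ½×12.9×40.7² = 10684.36 J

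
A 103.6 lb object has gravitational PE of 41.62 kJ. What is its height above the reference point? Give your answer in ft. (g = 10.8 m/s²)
PE = mgh → h = PE/(mg) = 4.162e+04 J / (46.99 kg × 10.8 m/s²) = 82.01 m = 269.1 ft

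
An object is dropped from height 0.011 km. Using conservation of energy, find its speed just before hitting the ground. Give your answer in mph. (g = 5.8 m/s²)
mgh = ½mv² → v = √(2gh) = √(2×5.8×11) = 11.3 m/s = 25.27 mph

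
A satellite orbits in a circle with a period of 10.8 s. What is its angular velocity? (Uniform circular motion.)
ω = 2π/T = 2π/10.8 = 0.5818 rad/s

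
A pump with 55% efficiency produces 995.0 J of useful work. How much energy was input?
W_in = W_out/η = 995.0/0.55 = 1809.1 J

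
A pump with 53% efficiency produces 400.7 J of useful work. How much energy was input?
W_in = W_out/η = 400.7/0.53 = 756.04 J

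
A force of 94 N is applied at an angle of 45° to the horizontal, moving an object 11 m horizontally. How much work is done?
W = Fd cosθ = 94×11×cos(45°) = 731.15 J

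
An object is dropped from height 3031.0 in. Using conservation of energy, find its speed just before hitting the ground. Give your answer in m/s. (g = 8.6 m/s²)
mgh = ½mv² → v = √(2gh) = √(2×8.6×76.99) = 36.39 m/s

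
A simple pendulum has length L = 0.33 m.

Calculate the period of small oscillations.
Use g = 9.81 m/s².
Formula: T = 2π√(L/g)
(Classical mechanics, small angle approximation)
T = 2π√(L/g) = 2π√(0.33/9.81) = 1.152 s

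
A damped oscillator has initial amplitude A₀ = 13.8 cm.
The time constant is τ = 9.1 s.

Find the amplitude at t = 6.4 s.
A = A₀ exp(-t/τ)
A = A₀ exp(−t/τ) = 13.8×exp(−6.4/9.1) = 6.83 cm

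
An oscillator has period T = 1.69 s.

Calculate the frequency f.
f = 1/T = 1/1.69 = 0.5917 Hz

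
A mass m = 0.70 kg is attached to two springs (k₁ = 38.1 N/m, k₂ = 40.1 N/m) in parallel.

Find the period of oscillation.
k_eq = k₁+k₂ = 78.2 N/m
T = 2π√(m/k_eq) = 2π√(0.7/78.2) = 0.5945 s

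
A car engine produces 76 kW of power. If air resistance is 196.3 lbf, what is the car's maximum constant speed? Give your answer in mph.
P = Fv → v = P/F = 76000 W / 873.2 N = 87.04 m/s = 194.7 mph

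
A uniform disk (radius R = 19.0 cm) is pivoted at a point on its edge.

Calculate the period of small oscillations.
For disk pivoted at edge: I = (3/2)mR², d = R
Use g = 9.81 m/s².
I/m = (3/2)R² = 0.05415 m²; d = R = 0.19 m
T = 2π√((3/2)R²/(gR)) = 2π√(3R/(2g)) = 1.071 s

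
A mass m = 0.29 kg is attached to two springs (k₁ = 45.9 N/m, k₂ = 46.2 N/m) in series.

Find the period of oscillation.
k_eq = k₁k₂/(k₁+k₂) = 23.02 N/m
T = 2π√(m/k_eq) = 2π√(0.29/23.02) = 0.7051 s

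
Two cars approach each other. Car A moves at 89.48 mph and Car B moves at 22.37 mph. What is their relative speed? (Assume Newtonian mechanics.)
v_rel = v_A + v_B = 89.48 + 22.37 = 111.9 mph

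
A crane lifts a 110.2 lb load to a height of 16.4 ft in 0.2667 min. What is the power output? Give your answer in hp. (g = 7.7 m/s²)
W = mgh = 49.99×7.7×4.999 = 1924 J
P = W/t = 1924/16 = 120.2 W = 0.1612 hp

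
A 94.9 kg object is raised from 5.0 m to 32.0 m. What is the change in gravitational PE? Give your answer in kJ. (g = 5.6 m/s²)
ΔPE = mg(h₂ − h₁) = 94.9 kg × 5.6 m/s² × (32 − 5) m = 1.435e+04 J = 14.35 kJ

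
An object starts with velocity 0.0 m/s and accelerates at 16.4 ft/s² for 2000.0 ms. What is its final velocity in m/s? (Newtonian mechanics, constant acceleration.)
v = v₀ + at (with unit conversion) = 9.997 m/s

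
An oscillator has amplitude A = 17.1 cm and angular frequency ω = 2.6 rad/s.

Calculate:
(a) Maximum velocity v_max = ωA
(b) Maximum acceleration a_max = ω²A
v_max = ωA = 2.6×0.171 = 0.4446 m/s
a_max = ω²A = 2.6²×0.171 = 1.156 m/s²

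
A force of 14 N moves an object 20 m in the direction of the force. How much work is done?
W = Fd = 14×20 = 280.0 J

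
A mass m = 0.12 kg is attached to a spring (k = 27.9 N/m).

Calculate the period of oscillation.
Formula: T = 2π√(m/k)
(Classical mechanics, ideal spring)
T = 2π√(m/k) = 2π√(0.12/27.9) = 0.4121 s; f = 1/T = 2.427 Hz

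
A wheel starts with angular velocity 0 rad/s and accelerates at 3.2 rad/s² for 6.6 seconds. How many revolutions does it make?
θ = ω₀t + ½αt² = 0×6.6 + ½×3.2×6.6² = 69.7 rad
Revolutions = θ/(2π) = 69.7/(2π) = 11.09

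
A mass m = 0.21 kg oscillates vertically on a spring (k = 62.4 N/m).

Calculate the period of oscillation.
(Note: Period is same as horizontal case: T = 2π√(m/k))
T = 2π√(m/k) = 2π√(0.21/62.4) = 0.3645 s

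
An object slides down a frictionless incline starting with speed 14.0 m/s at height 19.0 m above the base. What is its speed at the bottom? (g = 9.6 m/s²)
½mv₀² + mgh = ½mv² → v = √(v₀² + 2gh) = √(14² + 2×9.6×19) = 23.68 m/s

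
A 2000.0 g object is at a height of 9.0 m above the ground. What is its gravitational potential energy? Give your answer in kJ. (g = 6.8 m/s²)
PE = mgh = 2 kg × 6.8 m/s² × 9 m = 122.4 J = 0.1224 kJ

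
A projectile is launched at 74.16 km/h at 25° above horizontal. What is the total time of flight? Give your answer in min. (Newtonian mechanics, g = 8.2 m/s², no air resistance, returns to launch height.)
T = 2v₀sin(θ)/g (with unit conversion) = 0.03539 min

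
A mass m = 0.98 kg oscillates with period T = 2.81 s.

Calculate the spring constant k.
T = 2π√(m/k) → k = m(2π/T)² = 0.98×(2π/2.81)² = 4.9 N/m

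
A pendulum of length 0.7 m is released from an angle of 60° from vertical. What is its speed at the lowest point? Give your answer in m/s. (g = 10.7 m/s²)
h = L(1 − cosθ) = 0.7×(1 − cos60°) = 0.35 m
v = √(2gh) = √(2×10.7×0.35) = 2.737 m/s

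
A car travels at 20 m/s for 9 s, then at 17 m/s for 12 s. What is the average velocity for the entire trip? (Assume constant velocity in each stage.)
d₁ = v₁t₁ = 20 × 9 = 180 m
d₂ = v₂t₂ = 17 × 12 = 204 m
d_total = 384 m, t_total = 21 s
v_avg = d_total/t_total = 384/21 = 18.29 m/s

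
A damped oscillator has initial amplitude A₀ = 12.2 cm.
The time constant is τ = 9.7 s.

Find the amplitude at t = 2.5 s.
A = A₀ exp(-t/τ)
A = A₀ exp(−t/τ) = 12.2×exp(−2.5/9.7) = 9.428 cm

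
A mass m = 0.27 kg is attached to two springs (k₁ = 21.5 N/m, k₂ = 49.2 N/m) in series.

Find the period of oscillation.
k_eq = k₁k₂/(k₁+k₂) = 14.96 N/m
T = 2π√(m/k_eq) = 2π√(0.27/14.96) = 0.8441 s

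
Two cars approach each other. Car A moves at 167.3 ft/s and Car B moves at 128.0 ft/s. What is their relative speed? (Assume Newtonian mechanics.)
v_rel = v_A + v_B = 167.3 + 128.0 = 295.3 ft/s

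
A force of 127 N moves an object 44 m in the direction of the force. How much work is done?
W = Fd = 127×44 = 5588.0 J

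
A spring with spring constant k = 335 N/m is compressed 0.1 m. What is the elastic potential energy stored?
PE = ½kx² = ½×335×0.1² = 1.675 J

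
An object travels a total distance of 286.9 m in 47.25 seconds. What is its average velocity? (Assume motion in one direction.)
v_avg = Δd / Δt = 286.9 / 47.25 = 6.07 m/s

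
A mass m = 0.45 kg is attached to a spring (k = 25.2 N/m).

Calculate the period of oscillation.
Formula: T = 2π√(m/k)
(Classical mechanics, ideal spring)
T = 2π√(m/k) = 2π√(0.45/25.2) = 0.8396 s; f = 1/T = 1.191 Hz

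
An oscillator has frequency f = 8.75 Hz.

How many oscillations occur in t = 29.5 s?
n = f×t = 8.75×29.5 = 258.1 oscillations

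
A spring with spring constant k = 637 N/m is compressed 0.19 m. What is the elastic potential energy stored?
PE = ½kx² = ½×637×0.19² = 11.5 J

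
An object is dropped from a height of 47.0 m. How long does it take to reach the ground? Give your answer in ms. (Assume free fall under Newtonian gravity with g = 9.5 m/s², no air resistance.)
t = √(2h/g) (with unit conversion) = 3146.0 ms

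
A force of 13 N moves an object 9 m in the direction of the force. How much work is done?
W = Fd = 13×9 = 117.0 J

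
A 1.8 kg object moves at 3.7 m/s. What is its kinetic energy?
KE = ½mv² = ½×1.8×3.7² = 12.321 J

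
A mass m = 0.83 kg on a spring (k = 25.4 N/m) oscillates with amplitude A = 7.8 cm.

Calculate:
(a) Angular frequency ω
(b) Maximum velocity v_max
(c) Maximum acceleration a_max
ω = √(k/m) = √(25.4/0.83) = 5.532 rad/s
v_max = ωA = 5.532×0.078 = 0.4315 m/s
a_max = ω²A = 5.532²×0.078 = 2.387 m/s²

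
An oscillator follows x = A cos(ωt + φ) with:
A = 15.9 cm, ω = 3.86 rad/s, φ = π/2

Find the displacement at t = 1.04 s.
x = A cos(ωt + φ) = 15.9×cos(3.86×1.04 + π/2) = 12.18 cm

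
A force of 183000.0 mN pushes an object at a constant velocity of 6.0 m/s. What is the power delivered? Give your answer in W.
P = Fv = 183 N × 6 m/s = 1098 W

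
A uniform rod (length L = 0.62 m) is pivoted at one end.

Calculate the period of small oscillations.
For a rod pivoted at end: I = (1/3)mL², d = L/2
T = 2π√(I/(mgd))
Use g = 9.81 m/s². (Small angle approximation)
I/m = (1/3)L² = 0.1281 m²; d = L/2 = 0.31 m
T = 2π√(I/(mgd)) = 2π√(0.1281/(9.81×0.31)) = 1.29 s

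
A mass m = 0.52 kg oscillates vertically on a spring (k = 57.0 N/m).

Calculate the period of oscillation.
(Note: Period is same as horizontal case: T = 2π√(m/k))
T = 2π√(m/k) = 2π√(0.52/57.0) = 0.6001 s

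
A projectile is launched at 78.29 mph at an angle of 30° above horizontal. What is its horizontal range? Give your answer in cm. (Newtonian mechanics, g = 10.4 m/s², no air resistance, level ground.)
R = v₀² sin(2θ) / g (with unit conversion) = 10200.0 cm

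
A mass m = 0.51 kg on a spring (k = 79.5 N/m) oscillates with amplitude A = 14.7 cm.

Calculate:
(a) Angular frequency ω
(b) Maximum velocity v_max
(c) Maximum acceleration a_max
ω = √(k/m) = √(79.5/0.51) = 12.49 rad/s
v_max = ωA = 12.49×0.147 = 1.835 m/s
a_max = ω²A = 12.49²×0.147 = 22.91 m/s²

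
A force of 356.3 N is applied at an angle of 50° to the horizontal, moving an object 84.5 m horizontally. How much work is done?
W = Fd cosθ = 356.3×84.5×cos(50°) = 19353.0 J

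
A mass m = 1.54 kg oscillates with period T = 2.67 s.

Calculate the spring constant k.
T = 2π√(m/k) → k = m(2π/T)² = 1.54×(2π/2.67)² = 8.528 N/m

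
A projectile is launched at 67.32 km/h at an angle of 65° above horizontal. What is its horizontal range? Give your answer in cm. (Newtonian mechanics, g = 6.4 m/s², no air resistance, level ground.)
R = v₀² sin(2θ) / g (with unit conversion) = 4186.0 cm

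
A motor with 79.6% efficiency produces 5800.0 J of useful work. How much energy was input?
W_in = W_out/η = 5800.0/0.796 = 7286.4 J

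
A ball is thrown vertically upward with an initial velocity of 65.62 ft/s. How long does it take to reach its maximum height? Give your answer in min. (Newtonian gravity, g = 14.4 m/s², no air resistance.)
t_up = v₀/g (with unit conversion) = 0.02315 min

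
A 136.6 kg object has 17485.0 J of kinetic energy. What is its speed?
KE = ½mv² → v = √(2KE/m) = √(2×17485.0/136.6) = 16.0 m/s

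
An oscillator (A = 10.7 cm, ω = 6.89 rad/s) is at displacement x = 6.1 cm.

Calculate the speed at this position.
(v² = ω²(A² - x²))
v = ω√(A² − x²) = 6.89×√(0.107² − 0.061²) = 0.6057 m/s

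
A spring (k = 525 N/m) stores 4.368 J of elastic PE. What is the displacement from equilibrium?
PE = ½kx² → x = √(2PE/k) = √(2×4.368/525) = 0.129 m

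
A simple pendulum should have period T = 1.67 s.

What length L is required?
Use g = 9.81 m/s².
T = 2π√(L/g) → L = g(T/2π)² = 9.81×(1.67/2π)² = 0.693 m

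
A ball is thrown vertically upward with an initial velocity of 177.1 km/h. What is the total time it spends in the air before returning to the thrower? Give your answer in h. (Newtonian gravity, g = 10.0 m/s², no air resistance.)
t_total = 2v₀/g (with unit conversion) = 0.002733 h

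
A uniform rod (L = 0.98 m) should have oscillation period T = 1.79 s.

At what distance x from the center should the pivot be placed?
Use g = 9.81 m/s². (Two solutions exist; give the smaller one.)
T = 2π√((L²/12 + x²)/(gx)). Let c = T²g/(4π²) = 0.7962.
x² − cx + L²/12 = 0 → x = (c − √(c² − L²/3))/2 = 0.118 m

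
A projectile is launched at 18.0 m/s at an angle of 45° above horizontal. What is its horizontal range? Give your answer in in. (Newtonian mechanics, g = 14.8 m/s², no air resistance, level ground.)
R = v₀² sin(2θ) / g (with unit conversion) = 861.9 in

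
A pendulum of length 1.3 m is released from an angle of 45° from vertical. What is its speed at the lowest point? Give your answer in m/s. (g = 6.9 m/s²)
h = L(1 − cosθ) = 1.3×(1 − cos45°) = 0.3808 m
v = √(2gh) = √(2×6.9×0.3808) = 2.292 m/s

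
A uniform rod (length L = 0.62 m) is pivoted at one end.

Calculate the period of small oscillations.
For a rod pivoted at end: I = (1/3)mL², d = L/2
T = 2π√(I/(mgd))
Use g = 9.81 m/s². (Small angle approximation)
I/m = (1/3)L² = 0.1281 m²; d = L/2 = 0.31 m
T = 2π√(I/(mgd)) = 2π√(0.1281/(9.81×0.31)) = 1.29 s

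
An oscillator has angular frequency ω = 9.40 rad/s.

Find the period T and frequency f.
T = 2π/ω = 2π/9.4 = 0.6684 s; f = ω/2π = 1.496 Hz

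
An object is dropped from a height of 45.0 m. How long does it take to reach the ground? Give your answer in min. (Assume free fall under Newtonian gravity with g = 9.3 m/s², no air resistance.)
t = √(2h/g) (with unit conversion) = 0.05185 min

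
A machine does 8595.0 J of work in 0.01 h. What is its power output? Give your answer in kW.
P = W/t = 8595 J / 36 s = 238.8 W = 0.2387 kW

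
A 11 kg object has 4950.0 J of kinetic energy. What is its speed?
KE = ½mv² → v = √(2KE/m) = √(2×4950.0/11) = 30.0 m/s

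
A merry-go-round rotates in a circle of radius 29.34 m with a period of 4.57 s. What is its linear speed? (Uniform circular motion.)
v = 2πr/T = 2π×29.34/4.57 = 40.34 m/s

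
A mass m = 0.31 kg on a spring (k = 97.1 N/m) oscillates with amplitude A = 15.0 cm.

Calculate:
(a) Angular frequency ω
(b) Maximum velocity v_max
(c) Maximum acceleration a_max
ω = √(k/m) = √(97.1/0.31) = 17.7 rad/s
v_max = ωA = 17.7×0.15 = 2.655 m/s
a_max = ω²A = 17.7²×0.15 = 46.98 m/s²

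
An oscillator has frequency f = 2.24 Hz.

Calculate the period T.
T = 1/f = 1/2.24 = 0.4464 s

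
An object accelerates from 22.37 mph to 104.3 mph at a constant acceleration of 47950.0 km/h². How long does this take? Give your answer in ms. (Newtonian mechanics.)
t = (v - v₀)/a (with unit conversion) = 9899.0 ms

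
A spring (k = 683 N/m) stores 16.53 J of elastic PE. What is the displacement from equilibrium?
PE = ½kx² → x = √(2PE/k) = √(2×16.53/683) = 0.22 m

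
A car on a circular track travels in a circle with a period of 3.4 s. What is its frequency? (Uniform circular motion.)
f = 1/T = 1/3.4 = 0.2941 Hz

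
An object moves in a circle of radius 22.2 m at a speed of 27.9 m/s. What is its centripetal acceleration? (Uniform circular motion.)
a_c = v²/r = 27.9²/22.2 = 778.41/22.2 = 35.06 m/s²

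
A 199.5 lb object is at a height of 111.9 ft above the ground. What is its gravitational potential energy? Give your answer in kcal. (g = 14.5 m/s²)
PE = mgh = 90.49 kg × 14.5 m/s² × 34.11 m = 4.475e+04 J = 10.7 kcal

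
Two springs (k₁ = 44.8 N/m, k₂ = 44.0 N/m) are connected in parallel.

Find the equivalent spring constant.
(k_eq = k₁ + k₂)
k_eq = k₁ + k₂ = 44.8 + 44.0 = 88.8 N/m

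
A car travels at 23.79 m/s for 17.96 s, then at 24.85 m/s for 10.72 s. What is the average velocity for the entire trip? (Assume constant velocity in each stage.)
d₁ = v₁t₁ = 23.79 × 17.96 = 427.268 m
d₂ = v₂t₂ = 24.85 × 10.72 = 266.392 m
d_total = 693.66 m, t_total = 28.68 s
v_avg = d_total/t_total = 693.66/28.68 = 24.19 m/s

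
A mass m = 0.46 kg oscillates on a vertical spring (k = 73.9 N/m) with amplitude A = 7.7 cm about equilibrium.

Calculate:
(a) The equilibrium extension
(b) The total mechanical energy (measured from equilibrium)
x_eq = mg/k = 0.46×9.81/73.9 = 0.06106 m = 6.106 cm
E = ½kA² = ½×73.9×(0.077)² = 0.2191 J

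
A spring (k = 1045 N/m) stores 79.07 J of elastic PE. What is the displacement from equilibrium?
PE = ½kx² → x = √(2PE/k) = √(2×79.07/1045) = 0.389 m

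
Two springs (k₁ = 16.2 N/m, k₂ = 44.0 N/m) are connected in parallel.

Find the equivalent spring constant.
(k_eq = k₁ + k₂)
k_eq = k₁ + k₂ = 16.2 + 44.0 = 60.2 N/m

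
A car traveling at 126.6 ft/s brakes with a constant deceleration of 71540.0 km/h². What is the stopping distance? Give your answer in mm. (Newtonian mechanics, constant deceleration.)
d = v₀² / (2a) (with unit conversion) = 134900.0 mm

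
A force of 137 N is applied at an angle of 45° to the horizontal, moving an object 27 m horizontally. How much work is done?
W = Fd cosθ = 137×27×cos(45°) = 2615.6 J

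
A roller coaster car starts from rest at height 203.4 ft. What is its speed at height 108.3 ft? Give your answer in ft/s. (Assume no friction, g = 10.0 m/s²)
mgh₁ = ½mv₂² + mgh₂ → v₂ = √(2g(h₁−h₂)) = √(2×10.0×(62−33.01)) = 24.08 m/s = 78.99 ft/s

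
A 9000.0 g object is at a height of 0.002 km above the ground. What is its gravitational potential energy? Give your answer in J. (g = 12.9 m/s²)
PE = mgh = 9 kg × 12.9 m/s² × 2 m = 232.2 J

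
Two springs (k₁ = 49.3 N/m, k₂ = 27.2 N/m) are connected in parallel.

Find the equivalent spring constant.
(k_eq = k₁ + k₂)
k_eq = k₁ + k₂ = 49.3 + 27.2 = 76.5 N/m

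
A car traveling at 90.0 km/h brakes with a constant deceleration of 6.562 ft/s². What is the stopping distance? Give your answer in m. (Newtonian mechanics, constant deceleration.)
d = v₀² / (2a) (with unit conversion) = 156.2 m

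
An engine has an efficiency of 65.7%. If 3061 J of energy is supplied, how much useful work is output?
W_out = η × W_in = 0.657 × 3061 = 2011.1 J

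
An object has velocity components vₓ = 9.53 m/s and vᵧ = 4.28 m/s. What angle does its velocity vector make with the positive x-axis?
θ = arctan(vᵧ/vₓ) = arctan(4.28/9.53) = 24.19°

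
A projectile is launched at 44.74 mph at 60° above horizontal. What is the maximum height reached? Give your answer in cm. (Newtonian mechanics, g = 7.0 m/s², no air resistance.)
H = v₀²sin²(θ)/(2g) (with unit conversion) = 2143.0 cm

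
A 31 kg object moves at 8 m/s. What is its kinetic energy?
KE = ½mv² = ½×31×8² = 992.0 J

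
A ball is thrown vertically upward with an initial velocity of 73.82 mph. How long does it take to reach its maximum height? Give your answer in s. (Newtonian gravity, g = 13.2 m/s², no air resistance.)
t_up = v₀/g (with unit conversion) = 2.5 s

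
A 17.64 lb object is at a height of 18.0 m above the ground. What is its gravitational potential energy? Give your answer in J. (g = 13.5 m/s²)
PE = mgh = 8.001 kg × 13.5 m/s² × 18 m = 1944 J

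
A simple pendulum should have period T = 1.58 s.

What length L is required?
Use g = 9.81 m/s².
T = 2π√(L/g) → L = g(T/2π)² = 9.81×(1.58/2π)² = 0.6203 m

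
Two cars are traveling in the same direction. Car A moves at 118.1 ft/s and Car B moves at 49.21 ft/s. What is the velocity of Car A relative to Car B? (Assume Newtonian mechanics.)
v_rel = v_A - v_B = 118.1 - 49.21 = 68.89 ft/s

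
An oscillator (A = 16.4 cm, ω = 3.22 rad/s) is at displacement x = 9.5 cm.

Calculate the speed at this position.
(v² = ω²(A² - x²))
v = ω√(A² − x²) = 3.22×√(0.164² − 0.095²) = 0.4305 m/s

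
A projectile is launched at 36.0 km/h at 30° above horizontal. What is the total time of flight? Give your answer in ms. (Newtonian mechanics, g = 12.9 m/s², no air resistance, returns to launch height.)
T = 2v₀sin(θ)/g (with unit conversion) = 775.2 ms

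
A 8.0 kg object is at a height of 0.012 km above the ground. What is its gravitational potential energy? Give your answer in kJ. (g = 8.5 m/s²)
PE = mgh = 8 kg × 8.5 m/s² × 12 m = 816 J = 0.816 kJ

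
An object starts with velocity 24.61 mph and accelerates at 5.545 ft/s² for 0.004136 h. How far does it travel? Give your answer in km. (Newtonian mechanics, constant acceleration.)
d = v₀t + ½at² (with unit conversion) = 0.3512 km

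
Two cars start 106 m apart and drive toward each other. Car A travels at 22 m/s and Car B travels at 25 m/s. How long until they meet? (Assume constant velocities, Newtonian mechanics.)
Combined speed: v_combined = 22 + 25 = 47 m/s
Time to meet: t = d/47 = 106/47 = 2.26 s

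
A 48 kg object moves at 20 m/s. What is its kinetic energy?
KE = ½mv² = ½×48×20² = 9600.0 J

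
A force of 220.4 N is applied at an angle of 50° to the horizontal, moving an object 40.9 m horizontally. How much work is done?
W = Fd cosθ = 220.4×40.9×cos(50°) = 5794.3 J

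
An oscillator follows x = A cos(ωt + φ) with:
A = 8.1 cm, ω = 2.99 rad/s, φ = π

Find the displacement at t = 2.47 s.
x = A cos(ωt + φ) = 8.1×cos(2.99×2.47 + π) = -3.659 cm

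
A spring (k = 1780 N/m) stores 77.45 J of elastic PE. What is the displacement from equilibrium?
PE = ½kx² → x = √(2PE/k) = √(2×77.45/1780) = 0.295 m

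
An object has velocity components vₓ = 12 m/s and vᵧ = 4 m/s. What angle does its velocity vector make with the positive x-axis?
θ = arctan(vᵧ/vₓ) = arctan(4/12) = 18.43°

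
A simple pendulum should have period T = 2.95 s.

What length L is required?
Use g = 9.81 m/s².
T = 2π√(L/g) → L = g(T/2π)² = 9.81×(2.95/2π)² = 2.162 m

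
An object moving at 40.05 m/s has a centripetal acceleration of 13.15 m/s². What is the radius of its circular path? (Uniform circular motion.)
r = v²/a_c = 40.05²/13.15 = 121.98 m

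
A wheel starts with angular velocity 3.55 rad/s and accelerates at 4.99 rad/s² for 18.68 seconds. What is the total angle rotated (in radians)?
θ = ω₀t + ½αt² = 3.55×18.68 + ½×4.99×18.68² = 936.93 rad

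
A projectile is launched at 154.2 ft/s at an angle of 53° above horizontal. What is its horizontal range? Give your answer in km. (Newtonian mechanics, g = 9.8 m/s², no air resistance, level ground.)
R = v₀² sin(2θ) / g (with unit conversion) = 0.2167 km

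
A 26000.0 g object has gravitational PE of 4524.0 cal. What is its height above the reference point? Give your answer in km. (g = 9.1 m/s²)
PE = mgh → h = PE/(mg) = 1.893e+04 J / (26 kg × 9.1 m/s²) = 80 m = 0.08 km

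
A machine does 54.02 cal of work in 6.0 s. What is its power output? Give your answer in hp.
P = W/t = 226 J / 6 s = 37.67 W = 0.05052 hp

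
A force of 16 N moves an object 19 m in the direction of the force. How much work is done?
W = Fd = 16×19 = 304.0 J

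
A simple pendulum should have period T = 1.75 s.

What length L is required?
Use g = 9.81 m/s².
T = 2π√(L/g) → L = g(T/2π)² = 9.81×(1.75/2π)² = 0.761 m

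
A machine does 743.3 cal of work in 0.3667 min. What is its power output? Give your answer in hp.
P = W/t = 3110 J / 22 s = 141.3 W = 0.1896 hp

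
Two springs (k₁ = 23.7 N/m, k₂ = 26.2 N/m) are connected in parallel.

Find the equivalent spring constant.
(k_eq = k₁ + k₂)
k_eq = k₁ + k₂ = 23.7 + 26.2 = 49.9 N/m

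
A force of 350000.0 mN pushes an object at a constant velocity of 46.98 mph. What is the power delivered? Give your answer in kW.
P = Fv = 350 N × 21 m/s = 7351 W = 7.351 kW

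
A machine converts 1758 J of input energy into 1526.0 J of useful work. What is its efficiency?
η = W_out/W_in = 1526.0/1758 = 0.868 = 86.8%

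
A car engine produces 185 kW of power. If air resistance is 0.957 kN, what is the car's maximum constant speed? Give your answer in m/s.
P = Fv → v = P/F = 185000 W / 957 N = 193.3 m/s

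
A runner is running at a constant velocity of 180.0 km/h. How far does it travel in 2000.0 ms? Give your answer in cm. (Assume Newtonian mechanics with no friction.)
d = vt (with unit conversion) = 10000.0 cm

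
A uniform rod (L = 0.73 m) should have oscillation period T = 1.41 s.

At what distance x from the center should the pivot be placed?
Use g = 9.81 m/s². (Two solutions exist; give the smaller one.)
T = 2π√((L²/12 + x²)/(gx)). Let c = T²g/(4π²) = 0.494.
x² − cx + L²/12 = 0 → x = (c − √(c² − L²/3))/2 = 0.1181 m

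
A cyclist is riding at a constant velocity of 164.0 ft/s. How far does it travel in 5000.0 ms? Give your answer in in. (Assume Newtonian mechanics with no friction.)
d = vt (with unit conversion) = 9840.0 in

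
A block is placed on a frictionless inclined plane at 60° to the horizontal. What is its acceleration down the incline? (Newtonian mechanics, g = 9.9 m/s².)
a = g sin(θ) = 9.9 × sin(60°) = 9.9 × 0.866 = 8.57 m/s²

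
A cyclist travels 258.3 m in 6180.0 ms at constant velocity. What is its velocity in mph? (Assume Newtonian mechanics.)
v = d/t (with unit conversion) = 93.5 mph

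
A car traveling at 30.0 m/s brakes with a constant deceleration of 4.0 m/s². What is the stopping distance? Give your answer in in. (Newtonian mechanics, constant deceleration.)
d = v₀² / (2a) (with unit conversion) = 4429.0 in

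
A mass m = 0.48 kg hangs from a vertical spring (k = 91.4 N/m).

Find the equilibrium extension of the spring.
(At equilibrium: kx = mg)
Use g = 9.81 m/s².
x_eq = mg/k = 0.48×9.81/91.4 = 0.05152 m = 5.152 cm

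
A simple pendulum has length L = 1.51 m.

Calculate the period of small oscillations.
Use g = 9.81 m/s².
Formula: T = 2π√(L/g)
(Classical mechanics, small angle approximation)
T = 2π√(L/g) = 2π√(1.51/9.81) = 2.465 s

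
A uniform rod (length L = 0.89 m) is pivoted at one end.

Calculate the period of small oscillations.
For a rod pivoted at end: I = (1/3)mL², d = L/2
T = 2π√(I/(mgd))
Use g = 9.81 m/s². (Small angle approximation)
I/m = (1/3)L² = 0.264 m²; d = L/2 = 0.445 m
T = 2π√(I/(mgd)) = 2π√(0.264/(9.81×0.445)) = 1.545 s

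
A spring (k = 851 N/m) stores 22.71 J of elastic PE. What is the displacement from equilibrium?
PE = ½kx² → x = √(2PE/k) = √(2×22.71/851) = 0.231 m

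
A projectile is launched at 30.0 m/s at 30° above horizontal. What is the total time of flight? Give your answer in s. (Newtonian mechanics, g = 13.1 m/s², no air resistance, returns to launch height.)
T = 2v₀sin(θ)/g = 2.29 s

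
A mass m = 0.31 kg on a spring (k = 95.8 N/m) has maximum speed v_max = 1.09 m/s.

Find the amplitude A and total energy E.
½mv²_max = ½kA² → A = v_max√(m/k) = 1.09×√(0.31/95.8) = 0.062 m = 6.2 cm
E = ½mv²_max = ½×0.31×1.09² = 0.1842 J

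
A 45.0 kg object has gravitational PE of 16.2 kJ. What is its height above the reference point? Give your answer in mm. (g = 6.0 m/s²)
PE = mgh → h = PE/(mg) = 1.62e+04 J / (45 kg × 6.0 m/s²) = 60 m = 60000.0 mm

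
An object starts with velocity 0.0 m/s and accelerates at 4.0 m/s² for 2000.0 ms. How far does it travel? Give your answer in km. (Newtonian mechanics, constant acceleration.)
d = v₀t + ½at² (with unit conversion) = 0.008 km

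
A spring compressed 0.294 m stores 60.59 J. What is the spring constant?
PE = ½kx² → k = 2PE/x² = 2×60.59/0.294² = 1402.0 N/m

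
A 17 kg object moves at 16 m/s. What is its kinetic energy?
KE = ½mv² = ½×17×16² = 2176.0 J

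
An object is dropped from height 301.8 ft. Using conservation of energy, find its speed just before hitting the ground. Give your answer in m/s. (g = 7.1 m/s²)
mgh = ½mv² → v = √(2gh) = √(2×7.1×91.99) = 36.14 m/s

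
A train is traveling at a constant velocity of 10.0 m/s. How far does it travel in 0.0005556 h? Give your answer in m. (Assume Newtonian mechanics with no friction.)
d = vt (with unit conversion) = 20.0 m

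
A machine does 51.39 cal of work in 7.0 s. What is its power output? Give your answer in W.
P = W/t = 215 J / 7 s = 30.72 W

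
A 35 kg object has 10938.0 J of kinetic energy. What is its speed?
KE = ½mv² → v = √(2KE/m) = √(2×10938.0/35) = 25.0 m/s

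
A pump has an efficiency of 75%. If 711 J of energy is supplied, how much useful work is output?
W_out = η × W_in = 0.75 × 711 = 533.25 J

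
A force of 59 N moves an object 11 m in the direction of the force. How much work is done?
W = Fd = 59×11 = 649.0 J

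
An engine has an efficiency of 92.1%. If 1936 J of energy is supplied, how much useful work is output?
W_out = η × W_in = 0.921 × 1936 = 1783.1 J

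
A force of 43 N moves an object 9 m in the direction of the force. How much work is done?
W = Fd = 43×9 = 387.0 J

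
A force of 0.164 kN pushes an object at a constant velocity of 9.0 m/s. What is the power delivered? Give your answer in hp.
P = Fv = 164 N × 9 m/s = 1476 W = 1.979 hp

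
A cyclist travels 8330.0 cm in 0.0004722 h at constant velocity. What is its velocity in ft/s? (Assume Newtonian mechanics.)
v = d/t (with unit conversion) = 160.8 ft/s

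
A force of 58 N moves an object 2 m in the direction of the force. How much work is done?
W = Fd = 58×2 = 116.0 J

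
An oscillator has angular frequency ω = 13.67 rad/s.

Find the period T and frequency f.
T = 2π/ω = 2π/13.67 = 0.4596 s; f = ω/2π = 2.176 Hz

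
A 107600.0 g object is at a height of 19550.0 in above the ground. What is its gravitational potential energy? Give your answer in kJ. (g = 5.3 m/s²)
PE = mgh = 107.6 kg × 5.3 m/s² × 496.6 m = 2.832e+05 J = 283.2 kJ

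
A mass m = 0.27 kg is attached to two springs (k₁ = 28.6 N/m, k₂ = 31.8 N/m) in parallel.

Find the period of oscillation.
k_eq = k₁+k₂ = 60.4 N/m
T = 2π√(m/k_eq) = 2π√(0.27/60.4) = 0.4201 s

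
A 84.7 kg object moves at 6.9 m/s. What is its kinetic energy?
KE = ½mv² = ½×84.7×6.9² = 2016.284 J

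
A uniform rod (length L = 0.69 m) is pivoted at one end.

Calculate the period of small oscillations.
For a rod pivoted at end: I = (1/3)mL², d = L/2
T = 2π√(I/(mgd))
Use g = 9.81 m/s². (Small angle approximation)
I/m = (1/3)L² = 0.1587 m²; d = L/2 = 0.345 m
T = 2π√(I/(mgd)) = 2π√(0.1587/(9.81×0.345)) = 1.361 s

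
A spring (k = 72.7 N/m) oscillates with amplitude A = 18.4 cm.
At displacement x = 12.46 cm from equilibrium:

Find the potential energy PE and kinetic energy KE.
E_total = ½kA² = ½×72.7×(0.184)² = 1.231 J
PE = ½kx² = ½×72.7×(0.1246)² = 0.5643 J
KE = E_total − PE = 0.6663 J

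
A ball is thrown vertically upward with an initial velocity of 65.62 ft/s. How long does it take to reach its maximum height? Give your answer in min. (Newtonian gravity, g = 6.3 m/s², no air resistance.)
t_up = v₀/g (with unit conversion) = 0.05291 min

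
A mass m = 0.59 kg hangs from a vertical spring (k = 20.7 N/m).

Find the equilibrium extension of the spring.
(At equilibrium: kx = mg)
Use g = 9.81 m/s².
x_eq = mg/k = 0.59×9.81/20.7 = 0.2796 m = 27.96 cm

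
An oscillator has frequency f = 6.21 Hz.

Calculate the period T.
T = 1/f = 1/6.21 = 0.161 s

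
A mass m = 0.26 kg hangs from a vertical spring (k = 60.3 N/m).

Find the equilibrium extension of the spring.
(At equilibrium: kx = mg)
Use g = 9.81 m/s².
x_eq = mg/k = 0.26×9.81/60.3 = 0.0423 m = 4.23 cm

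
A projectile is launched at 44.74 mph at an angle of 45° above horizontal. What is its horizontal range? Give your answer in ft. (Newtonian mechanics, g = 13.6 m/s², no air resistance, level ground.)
R = v₀² sin(2θ) / g (with unit conversion) = 96.5 ft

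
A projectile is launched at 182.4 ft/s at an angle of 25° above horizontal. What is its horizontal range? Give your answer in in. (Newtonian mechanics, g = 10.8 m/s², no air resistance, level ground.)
R = v₀² sin(2θ) / g (with unit conversion) = 8631.0 in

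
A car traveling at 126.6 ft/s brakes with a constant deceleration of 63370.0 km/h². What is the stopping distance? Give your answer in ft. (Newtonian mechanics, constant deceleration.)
d = v₀² / (2a) (with unit conversion) = 499.5 ft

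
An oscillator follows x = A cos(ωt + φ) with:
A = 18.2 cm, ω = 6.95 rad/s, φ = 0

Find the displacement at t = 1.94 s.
x = A cos(ωt + φ) = 18.2×cos(6.95×1.94 + 0) = 11.07 cm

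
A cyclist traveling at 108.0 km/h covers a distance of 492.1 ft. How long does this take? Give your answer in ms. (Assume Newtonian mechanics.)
t = d/v (with unit conversion) = 5000.0 ms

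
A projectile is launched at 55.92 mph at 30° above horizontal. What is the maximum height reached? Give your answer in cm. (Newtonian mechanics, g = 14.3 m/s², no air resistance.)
H = v₀²sin²(θ)/(2g) (with unit conversion) = 546.3 cm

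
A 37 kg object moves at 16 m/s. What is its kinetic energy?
KE = ½mv² = ½×37×16² = 4736.0 J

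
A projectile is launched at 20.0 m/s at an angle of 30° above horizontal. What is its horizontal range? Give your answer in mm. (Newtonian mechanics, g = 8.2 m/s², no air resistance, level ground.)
R = v₀² sin(2θ) / g (with unit conversion) = 42250.0 mm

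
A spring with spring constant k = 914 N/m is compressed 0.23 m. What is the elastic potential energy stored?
PE = ½kx² = ½×914×0.23² = 24.18 J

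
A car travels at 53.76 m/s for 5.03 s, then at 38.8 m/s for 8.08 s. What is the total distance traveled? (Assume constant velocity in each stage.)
d₁ = v₁t₁ = 53.76 × 5.03 = 270.413 m
d₂ = v₂t₂ = 38.8 × 8.08 = 313.504 m
d_total = 270.413 + 313.504 = 583.92 m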